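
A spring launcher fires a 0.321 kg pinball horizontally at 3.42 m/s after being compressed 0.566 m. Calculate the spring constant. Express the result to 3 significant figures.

Energy stored in the spring equals the launch KE: ½kx² = ½mv²
k = mv²/x² = (0.321)(3.42)²/(0.566)² = 11.72 N/m

k = 11.7 N/m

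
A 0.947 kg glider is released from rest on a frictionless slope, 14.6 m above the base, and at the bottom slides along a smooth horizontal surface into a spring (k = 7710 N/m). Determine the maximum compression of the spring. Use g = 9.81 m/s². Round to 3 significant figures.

x = 0.188 m

Gravitational PE at the top equals spring PE at max compression: mgh = ½kx²
x = √(2mgh/k) = √(2 × 0.947 × 9.81 × 14.6 / 7710) = 0.1876 m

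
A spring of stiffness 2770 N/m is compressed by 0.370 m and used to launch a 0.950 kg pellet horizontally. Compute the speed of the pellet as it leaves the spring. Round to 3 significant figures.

The pellet leaves the spring when the spring is at natural length, so ½kx² = ½mv²
v = x√(k/m) = 0.370 × √(2770/0.950) = 19.98 m/s

v = 20.0 m/s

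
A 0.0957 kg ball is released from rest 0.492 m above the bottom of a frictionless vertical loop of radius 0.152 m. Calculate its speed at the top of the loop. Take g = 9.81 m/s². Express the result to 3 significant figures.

v = 1.92 m/s

Energy conservation: mgh = ½mv_top² + mg(2r)
v_top² = 2g(h − 2r) = 2(9.81)(0.492 − 0.3040) = 3.689
v_top = 1.921 m/s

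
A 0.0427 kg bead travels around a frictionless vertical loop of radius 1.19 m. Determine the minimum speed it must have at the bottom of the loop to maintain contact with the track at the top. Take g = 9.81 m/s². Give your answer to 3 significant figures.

v = 7.64 m/s

At the top: mg = mv_top²/r ⇒ v_top² = gr = 11.67 m²/s²
Energy from bottom to top (height 2r): ½mv_bot² = ½mv_top² + mg(2r)
v_bot² = gr + 4gr = 5gr = 58.37
v_bot = √(5gr) = 7.640 m/s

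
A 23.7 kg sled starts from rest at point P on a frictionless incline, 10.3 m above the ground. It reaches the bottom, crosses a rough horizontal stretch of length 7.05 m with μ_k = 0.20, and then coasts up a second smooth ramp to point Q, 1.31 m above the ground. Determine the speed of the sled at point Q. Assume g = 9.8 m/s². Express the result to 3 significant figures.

v = 12.2 m/s

Energy at P: mgh₁ = (23.7)(9.8)(10.3) = 2392.3 J
Friction loss: W_f = μ_k mg d = 327.5 J
At Q: ½mv² + mgh₂ = mgh₁ − W_f
½mv² = 2392.3 − 327.5 − 304.26 = 1760.5 J
v = √(2 × 1760.5/23.7) = 12.19 m/s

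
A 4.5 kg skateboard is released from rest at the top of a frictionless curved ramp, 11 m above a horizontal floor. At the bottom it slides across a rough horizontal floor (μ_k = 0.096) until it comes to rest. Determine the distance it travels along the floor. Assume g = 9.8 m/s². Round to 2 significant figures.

d = 110 m

Energy bookkeeping (friction removes W_f = μ_k N d):
At rest all PE has been dissipated by friction: mgh = μ_k m g d
d = h/μ_k = 11/0.096 = 114.6 m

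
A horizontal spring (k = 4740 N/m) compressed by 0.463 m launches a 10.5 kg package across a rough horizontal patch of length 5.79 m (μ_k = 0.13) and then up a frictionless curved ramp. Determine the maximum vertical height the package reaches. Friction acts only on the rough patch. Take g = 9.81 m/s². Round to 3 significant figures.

Spring energy: E₀ = ½kx² = ½(4740)(0.463)² = 508.05 J
Friction: W_f = μ_k mg d = (0.13)(10.5)(9.81)(5.79) = 77.53 J
Energy at base of ramp: E = 508.05 − 77.53 = 430.52 J
At max height all remaining energy is PE: mgh = E ⇒ h = E/(mg) = 430.52/(10.5 × 9.81) = 4.180 m

h = 4.18 m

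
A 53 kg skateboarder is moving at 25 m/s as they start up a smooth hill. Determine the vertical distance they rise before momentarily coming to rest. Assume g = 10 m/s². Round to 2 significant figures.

By energy conservation, ½mv² = mgh
h = v²/(2g) = 25²/(2 × 10) = 31.25 m

h = 31 m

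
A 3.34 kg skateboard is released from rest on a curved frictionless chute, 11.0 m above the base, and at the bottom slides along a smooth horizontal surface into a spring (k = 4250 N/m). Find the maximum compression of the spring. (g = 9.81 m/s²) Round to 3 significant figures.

Energy conservation (no friction) from release to max compression: mgh = ½kx²
x = √(2mgh/k) = √(2 × 3.34 × 9.81 × 11.0 / 4250) = 0.4118 m

x = 0.412 m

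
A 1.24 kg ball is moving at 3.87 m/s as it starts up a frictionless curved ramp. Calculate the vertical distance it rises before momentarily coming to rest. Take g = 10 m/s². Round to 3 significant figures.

Setting KE at the bottom equal to PE gained: ½mv² = mgh
h = v²/(2g) = 3.87²/(2 × 10) = 0.7488 m

h = 0.749 m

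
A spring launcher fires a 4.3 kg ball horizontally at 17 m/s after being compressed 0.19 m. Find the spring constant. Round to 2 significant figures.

k = 34000 N/m

Energy stored in the spring equals the launch KE: ½kx² = ½mv²
k = mv²/x² = (4.3)(17)²/(0.19)² = 34424 N/m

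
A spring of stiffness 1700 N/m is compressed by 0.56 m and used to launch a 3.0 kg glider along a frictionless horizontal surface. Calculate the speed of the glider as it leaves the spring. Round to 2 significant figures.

v = 13 m/s

Conservation of energy: ½kx² = ½mv²
v = x√(k/m) = 0.56 × √(1700/3.0) = 13.33 m/s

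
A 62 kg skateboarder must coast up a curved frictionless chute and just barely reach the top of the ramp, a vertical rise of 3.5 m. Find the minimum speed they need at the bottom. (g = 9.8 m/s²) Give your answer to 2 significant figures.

v = 8.3 m/s

At the top they are momentarily at rest, so all KE converts to PE: ½mv² = mgh
v = √(2gh) = √(2 × 9.8 × 3.5) = 8.283 m/s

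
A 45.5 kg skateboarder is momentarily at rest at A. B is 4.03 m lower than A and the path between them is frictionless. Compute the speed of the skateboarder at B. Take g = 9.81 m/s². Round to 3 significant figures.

By conservation of mechanical energy, mgh = ½mv²
v = √(2gh) = √(2 × 9.81 × 4.03) = √79.069 = 8.892 m/s

v = 8.89 m/s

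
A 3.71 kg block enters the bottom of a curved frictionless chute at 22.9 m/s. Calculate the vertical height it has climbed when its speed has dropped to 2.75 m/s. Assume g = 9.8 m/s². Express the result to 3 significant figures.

h = 26.4 m

Energy balance between the two points: ½mv₁² = ½mv₂² + mgh
h = (v₁² − v₂²)/(2g) = (22.9² − 2.75²)/(2 × 9.8) = 26.37 m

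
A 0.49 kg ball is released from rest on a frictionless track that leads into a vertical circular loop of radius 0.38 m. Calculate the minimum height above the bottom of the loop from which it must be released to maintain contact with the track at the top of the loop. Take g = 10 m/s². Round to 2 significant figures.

h = 0.95 m

At the top, for minimum speed gravity alone supplies the centripetal force: mg = mv_top²/r ⇒ v_top² = gr = 3.800 m²/s²
Energy conservation from release height h to the top (height 2r): mgh = ½mv_top² + mg(2r)
h = v_top²/(2g) + 2r = r/2 + 2r = 5r/2 = 0.9500 m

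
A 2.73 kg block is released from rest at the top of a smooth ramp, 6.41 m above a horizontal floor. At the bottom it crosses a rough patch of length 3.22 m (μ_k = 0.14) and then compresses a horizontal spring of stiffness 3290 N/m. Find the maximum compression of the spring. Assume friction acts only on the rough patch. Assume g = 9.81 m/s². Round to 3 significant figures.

Initial energy: E₁ = mgh = (2.73)(9.81)(6.41) = 171.67 J
Friction removes W_f = μ_k mg d = (0.14)(2.73)(9.81)(3.22) = 12.07 J
Energy reaching the spring: E = 171.67 − 12.07 = 159.60 J
At max compression ½kx² = E ⇒ x = √(2E/k) = √(2 × 159.60/3290) = 0.3115 m

x = 0.311 m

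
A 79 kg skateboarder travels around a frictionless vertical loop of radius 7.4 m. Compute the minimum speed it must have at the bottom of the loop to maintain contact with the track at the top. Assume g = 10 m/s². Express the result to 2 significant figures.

v = 19 m/s

At the top: mg = mv_top²/r ⇒ v_top² = gr = 74.00 m²/s²
Energy from bottom to top (height 2r): ½mv_bot² = ½mv_top² + mg(2r)
v_bot² = gr + 4gr = 5gr = 370.0
v_bot = √(5gr) = 19.24 m/s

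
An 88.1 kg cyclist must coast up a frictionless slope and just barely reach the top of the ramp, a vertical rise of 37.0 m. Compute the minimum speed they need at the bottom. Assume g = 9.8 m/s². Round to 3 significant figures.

At the top they are momentarily at rest, so all KE converts to PE: ½mv² = mgh
v = √(2gh) = √(2 × 9.8 × 37.0) = 26.93 m/s

v = 26.9 m/s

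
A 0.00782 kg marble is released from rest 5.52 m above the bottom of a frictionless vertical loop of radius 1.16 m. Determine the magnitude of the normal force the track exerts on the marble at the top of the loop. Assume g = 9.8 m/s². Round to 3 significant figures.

Energy from release to top (height 2r): mgh = ½mv_top² + mg(2r)
v_top² = 2g(h − 2r) = 2(9.8)(5.52 − 2.320) = 62.720 m²/s²
At the top, both N and weight point toward the centre: N + mg = mv_top²/r
N = m(v_top²/r − g) = 0.00782(62.720/1.16 − 9.8) = 0.3462 N

N = 0.346 N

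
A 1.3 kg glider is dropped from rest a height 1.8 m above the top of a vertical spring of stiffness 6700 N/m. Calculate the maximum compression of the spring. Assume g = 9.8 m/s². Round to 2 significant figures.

x = 0.085 m

Measuring PE from the top of the relaxed spring, at max compression the glider has dropped H + x with zero KE, so:
mg(H + x) = ½kx²
½(6700)x² − (1.3)(9.8)x − (1.3)(9.8)(1.8) = 0
3350x² − 12.74x − 22.93 = 0
x = [12.74 + √(162.3 + 307289)]/(2 × 3350) = 0.08466 m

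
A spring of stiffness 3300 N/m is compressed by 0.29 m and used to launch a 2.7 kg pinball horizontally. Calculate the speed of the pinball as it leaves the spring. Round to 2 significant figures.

Spring PE converts entirely to kinetic energy: ½kx² = ½mv²
v = x√(k/m) = 0.29 × √(3300/2.7) = 10.14 m/s

v = 10 m/s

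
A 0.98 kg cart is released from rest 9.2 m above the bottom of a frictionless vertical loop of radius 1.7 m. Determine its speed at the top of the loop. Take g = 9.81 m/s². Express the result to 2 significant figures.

v = 11 m/s

Energy conservation: mgh = ½mv_top² + mg(2r)
v_top² = 2g(h − 2r) = 2(9.81)(9.2 − 3.400) = 113.8
v_top = 10.67 m/s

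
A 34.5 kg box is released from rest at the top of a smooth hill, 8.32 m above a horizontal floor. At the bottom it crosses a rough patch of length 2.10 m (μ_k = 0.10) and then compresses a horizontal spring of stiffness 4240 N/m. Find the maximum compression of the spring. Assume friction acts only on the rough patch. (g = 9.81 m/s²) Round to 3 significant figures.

x = 1.14 m

Initial energy: E₁ = mgh = (34.5)(9.81)(8.32) = 2815.9 J
Friction removes W_f = μ_k mg d = (0.10)(34.5)(9.81)(2.10) = 71.07 J
Energy reaching the spring: E = 2815.9 − 71.07 = 2744.8 J
At max compression ½kx² = E ⇒ x = √(2E/k) = √(2 × 2744.8/4240) = 1.138 m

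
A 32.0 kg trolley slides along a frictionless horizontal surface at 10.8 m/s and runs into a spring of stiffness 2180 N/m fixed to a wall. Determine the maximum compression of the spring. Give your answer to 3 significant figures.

Conservation of energy between contact and max compression: ½mv² = ½kx²
x = v√(m/k) = 10.8 × √(32.0/2180) = 1.308 m

x = 1.31 m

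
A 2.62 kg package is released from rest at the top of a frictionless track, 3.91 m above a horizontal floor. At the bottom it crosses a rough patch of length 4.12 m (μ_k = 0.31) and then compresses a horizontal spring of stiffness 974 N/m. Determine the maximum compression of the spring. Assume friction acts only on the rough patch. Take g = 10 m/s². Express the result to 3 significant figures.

x = 0.376 m

Initial energy: E₁ = mgh = (2.62)(10)(3.91) = 102.44 J
Friction removes W_f = μ_k mg d = (0.31)(2.62)(10)(4.12) = 33.46 J
Energy reaching the spring: E = 102.44 − 33.46 = 68.979 J
At max compression ½kx² = E ⇒ x = √(2E/k) = √(2 × 68.979/974) = 0.3764 m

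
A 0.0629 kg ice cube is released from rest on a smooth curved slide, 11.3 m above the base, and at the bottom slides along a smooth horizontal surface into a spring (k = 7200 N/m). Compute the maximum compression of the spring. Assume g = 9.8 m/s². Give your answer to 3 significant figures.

Gravitational PE at the top equals spring PE at max compression: mgh = ½kx²
x = √(2mgh/k) = √(2 × 0.0629 × 9.8 × 11.3 / 7200) = 0.04399 m

x = 0.0440 m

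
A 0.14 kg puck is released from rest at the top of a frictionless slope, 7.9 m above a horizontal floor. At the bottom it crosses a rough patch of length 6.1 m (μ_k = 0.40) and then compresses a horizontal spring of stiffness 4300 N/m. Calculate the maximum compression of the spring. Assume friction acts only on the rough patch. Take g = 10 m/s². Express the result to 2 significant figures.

x = 0.060 m

Initial energy: E₁ = mgh = (0.14)(10)(7.9) = 11.060 J
Friction removes W_f = μ_k mg d = (0.40)(0.14)(10)(6.1) = 3.416 J
Energy reaching the spring: E = 11.060 − 3.416 = 7.6440 J
At max compression ½kx² = E ⇒ x = √(2E/k) = √(2 × 7.6440/4300) = 0.05963 m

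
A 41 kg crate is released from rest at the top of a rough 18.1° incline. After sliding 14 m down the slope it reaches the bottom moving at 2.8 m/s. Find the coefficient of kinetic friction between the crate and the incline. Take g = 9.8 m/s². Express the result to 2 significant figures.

μ_k = 0.30

The energy dissipated by friction is the PE lost minus the KE gained:
mgL sinθ = 1747.6 J; ½mv² = 160.72 J
W_f = 1747.6 − 160.72 = 1587 J
μ_k = W_f/(mg cosθ · L) = 1587/(381.9 × 14) = 0.2968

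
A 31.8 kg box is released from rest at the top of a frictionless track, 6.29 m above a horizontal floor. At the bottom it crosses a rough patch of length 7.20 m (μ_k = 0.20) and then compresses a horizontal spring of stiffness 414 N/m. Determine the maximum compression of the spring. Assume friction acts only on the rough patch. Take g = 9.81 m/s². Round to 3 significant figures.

Initial energy: E₁ = mgh = (31.8)(9.81)(6.29) = 1962.2 J
Friction removes W_f = μ_k mg d = (0.20)(31.8)(9.81)(7.20) = 449.2 J
Energy reaching the spring: E = 1962.2 − 449.2 = 1513.0 J
At max compression ½kx² = E ⇒ x = √(2E/k) = √(2 × 1513.0/414) = 2.704 m

x = 2.70 m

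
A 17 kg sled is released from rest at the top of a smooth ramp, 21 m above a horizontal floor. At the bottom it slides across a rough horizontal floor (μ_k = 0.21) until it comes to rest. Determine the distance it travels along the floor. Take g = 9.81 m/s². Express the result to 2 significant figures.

d = 100 m

Energy bookkeeping (friction removes W_f = μ_k N d):
At rest all PE has been dissipated by friction: mgh = μ_k m g d
d = h/μ_k = 21/0.21 = 100.0 m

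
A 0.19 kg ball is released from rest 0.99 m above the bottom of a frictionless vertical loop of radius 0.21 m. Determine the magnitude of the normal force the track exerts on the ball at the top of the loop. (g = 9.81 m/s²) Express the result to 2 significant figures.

Energy from release to top (height 2r): mgh = ½mv_top² + mg(2r)
v_top² = 2g(h − 2r) = 2(9.81)(0.99 − 0.4200) = 11.183 m²/s²
At the top, both N and weight point toward the centre: N + mg = mv_top²/r
N = m(v_top²/r − g) = 0.19(11.183/0.21 − 9.81) = 8.254 N

N = 8.3 N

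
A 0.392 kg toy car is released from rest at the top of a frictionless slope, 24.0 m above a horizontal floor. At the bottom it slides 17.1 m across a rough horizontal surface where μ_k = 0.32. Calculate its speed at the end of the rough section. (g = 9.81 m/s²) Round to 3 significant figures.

Energy at the top = energy at the end + work done against friction:
mgh = ½mv² + μ_k m g d
W_f = μ_k mg d = (0.32)(0.392)(9.81)(17.1) = 21.04 J
½mv² = mgh − W_f = 92.292 − 21.04 = 71.250 J
v = √(2 × 71.250/0.392) = 19.07 m/s

v = 19.1 m/s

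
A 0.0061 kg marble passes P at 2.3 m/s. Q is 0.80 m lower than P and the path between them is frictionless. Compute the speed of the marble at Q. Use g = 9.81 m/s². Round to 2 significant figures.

Equating total energy at the two states: ½mv₀² + mgh = ½mv²
v² = v₀² + 2gh = (2.3)² + 2(9.81)(0.80) = 20.986
v = √20.986 = 4.581 m/s

v = 4.6 m/s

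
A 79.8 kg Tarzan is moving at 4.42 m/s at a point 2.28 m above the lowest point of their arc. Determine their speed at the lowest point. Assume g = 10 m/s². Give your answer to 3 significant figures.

Energy conservation between the two points: ½mv₀² + mgh = ½mv²
The mass cancels from both sides.
v² = v₀² + 2gh = (4.42)² + 2(10)(2.28) = 65.136
v = √65.136 = 8.071 m/s

v = 8.07 m/s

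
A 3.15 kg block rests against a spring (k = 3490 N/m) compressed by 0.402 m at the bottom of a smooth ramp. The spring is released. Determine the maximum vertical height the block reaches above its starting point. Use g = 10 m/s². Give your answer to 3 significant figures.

All spring PE becomes gravitational PE at the highest point: ½kx² = mgh
h = kx²/(2mg) = (3490)(0.402)²/(2 × 3.15 × 10) = 8.952 m

h = 8.95 m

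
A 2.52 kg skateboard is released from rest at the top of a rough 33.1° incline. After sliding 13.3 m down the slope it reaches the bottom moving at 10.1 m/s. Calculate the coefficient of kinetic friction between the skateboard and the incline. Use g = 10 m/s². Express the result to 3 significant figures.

Energy balance down the incline: mg L sinθ − ½mv² = μ_k (mg cosθ) L
mgL sinθ = 183.03 J; ½mv² = 128.53 J
W_f = 183.03 − 128.53 = 54.50 J
μ_k = W_f/(mg cosθ · L) = 54.50/(21.11 × 13.3) = 0.1941

μ_k = 0.194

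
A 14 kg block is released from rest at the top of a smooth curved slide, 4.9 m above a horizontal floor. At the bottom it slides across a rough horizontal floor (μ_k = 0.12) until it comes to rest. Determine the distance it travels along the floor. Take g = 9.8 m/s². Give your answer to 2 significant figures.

d = 41 m

Applying the work–energy principle:
At rest all PE has been dissipated by friction: mgh = μ_k m g d
d = h/μ_k = 4.9/0.12 = 40.83 m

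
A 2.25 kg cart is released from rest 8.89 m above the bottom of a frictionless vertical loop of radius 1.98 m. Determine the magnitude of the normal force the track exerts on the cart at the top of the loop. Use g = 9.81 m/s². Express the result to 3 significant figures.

N = 87.8 N

Energy from release to top (height 2r): mgh = ½mv_top² + mg(2r)
v_top² = 2g(h − 2r) = 2(9.81)(8.89 − 3.960) = 96.727 m²/s²
At the top, both N and weight point toward the centre: N + mg = mv_top²/r
N = m(v_top²/r − g) = 2.25(96.727/1.98 − 9.81) = 87.84 N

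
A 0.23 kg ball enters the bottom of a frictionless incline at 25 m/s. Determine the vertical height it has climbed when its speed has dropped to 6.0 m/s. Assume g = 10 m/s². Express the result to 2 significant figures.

h = 29 m

Conservation of energy: ½mv₁² = ½mv₂² + mgh
h = (v₁² − v₂²)/(2g) = (25² − 6.0²)/(2 × 10) = 29.45 m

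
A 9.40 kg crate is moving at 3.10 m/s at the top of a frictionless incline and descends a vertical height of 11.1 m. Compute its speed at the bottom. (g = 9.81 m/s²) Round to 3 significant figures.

Energy conservation between the two points: ½mv₀² + mgh = ½mv²
v² = v₀² + 2gh = (3.10)² + 2(9.81)(11.1) = 227.39
v = √227.39 = 15.08 m/s

v = 15.1 m/s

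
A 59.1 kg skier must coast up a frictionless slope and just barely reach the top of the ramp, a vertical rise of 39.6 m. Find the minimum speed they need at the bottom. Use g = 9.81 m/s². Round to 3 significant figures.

At the top they are momentarily at rest, so all KE converts to PE: ½mv² = mgh
v = √(2gh) = √(2 × 9.81 × 39.6) = 27.87 m/s

v = 27.9 m/s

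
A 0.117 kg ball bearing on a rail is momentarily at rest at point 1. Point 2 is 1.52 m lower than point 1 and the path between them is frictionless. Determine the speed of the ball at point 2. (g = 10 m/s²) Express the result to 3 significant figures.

Mechanical energy is conserved (no friction): mgh = ½mv²
v = √(2gh) = √(2 × 10 × 1.52) = √30.400 = 5.514 m/s

v = 5.51 m/s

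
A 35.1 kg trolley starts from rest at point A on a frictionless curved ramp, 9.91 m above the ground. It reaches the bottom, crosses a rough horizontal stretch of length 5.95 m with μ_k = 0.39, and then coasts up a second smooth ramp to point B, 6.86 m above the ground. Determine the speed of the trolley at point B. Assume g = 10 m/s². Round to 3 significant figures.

Energy at A: mgh₁ = (35.1)(10)(9.91) = 3478.4 J
Friction loss: W_f = μ_k mg d = 814.5 J
At B: ½mv² + mgh₂ = mgh₁ − W_f
½mv² = 3478.4 − 814.5 − 2407.9 = 256.05 J
v = √(2 × 256.05/35.1) = 3.820 m/s

v = 3.82 m/s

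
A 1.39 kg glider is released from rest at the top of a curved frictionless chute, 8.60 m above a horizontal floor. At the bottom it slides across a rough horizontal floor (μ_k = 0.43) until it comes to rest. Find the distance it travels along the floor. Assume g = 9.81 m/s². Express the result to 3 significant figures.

d = 20.0 m

Applying the work–energy principle:
At rest all PE has been dissipated by friction: mgh = μ_k m g d
d = h/μ_k = 8.60/0.43 = 20.00 m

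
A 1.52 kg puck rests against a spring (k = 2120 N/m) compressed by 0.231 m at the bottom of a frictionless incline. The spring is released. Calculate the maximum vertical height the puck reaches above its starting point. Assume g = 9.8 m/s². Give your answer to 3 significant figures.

h = 3.80 m

All spring PE becomes gravitational PE at the highest point: ½kx² = mgh
h = kx²/(2mg) = (2120)(0.231)²/(2 × 1.52 × 9.8) = 3.797 m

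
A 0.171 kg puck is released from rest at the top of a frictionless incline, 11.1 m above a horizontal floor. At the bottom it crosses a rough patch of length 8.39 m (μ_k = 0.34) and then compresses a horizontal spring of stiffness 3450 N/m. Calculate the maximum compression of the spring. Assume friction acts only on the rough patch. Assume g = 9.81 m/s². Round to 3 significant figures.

Initial energy: E₁ = mgh = (0.171)(9.81)(11.1) = 18.620 J
Friction removes W_f = μ_k mg d = (0.34)(0.171)(9.81)(8.39) = 4.785 J
Energy reaching the spring: E = 18.620 − 4.785 = 13.835 J
At max compression ½kx² = E ⇒ x = √(2E/k) = √(2 × 13.835/3450) = 0.08956 m

x = 0.0896 m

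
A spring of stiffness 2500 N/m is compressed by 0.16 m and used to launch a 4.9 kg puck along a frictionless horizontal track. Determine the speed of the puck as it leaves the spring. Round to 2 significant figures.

v = 3.6 m/s

Conservation of energy: ½kx² = ½mv²
v = x√(k/m) = 0.16 × √(2500/4.9) = 3.614 m/s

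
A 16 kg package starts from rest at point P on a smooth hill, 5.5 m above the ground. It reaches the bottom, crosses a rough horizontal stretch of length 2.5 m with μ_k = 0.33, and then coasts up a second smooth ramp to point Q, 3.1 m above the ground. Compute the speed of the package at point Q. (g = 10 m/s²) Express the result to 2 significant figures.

Energy at P: mgh₁ = (16)(10)(5.5) = 880.00 J
Friction loss: W_f = μ_k mg d = 132.0 J
At Q: ½mv² + mgh₂ = mgh₁ − W_f
½mv² = 880.00 − 132.0 − 496.00 = 252.00 J
v = √(2 × 252.00/16) = 5.612 m/s

v = 5.6 m/s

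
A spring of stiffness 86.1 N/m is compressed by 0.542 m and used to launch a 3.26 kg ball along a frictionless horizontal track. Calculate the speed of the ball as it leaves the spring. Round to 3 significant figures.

Conservation of energy: ½kx² = ½mv²
v = x√(k/m) = 0.542 × √(86.1/3.26) = 2.785 m/s

v = 2.79 m/s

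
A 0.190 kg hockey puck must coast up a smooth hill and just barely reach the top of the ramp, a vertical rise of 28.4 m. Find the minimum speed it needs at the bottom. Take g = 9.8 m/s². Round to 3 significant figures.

At the top it is momentarily at rest, so all KE converts to PE: ½mv² = mgh
v = √(2gh) = √(2 × 9.8 × 28.4) = 23.59 m/s

v = 23.6 m/s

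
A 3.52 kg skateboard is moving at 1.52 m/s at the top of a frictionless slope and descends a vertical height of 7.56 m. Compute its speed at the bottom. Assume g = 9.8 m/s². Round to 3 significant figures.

Energy conservation between the two points: ½mv₀² + mgh = ½mv²
v² = v₀² + 2gh = (1.52)² + 2(9.8)(7.56) = 150.49
v = √150.49 = 12.27 m/s

v = 12.3 m/s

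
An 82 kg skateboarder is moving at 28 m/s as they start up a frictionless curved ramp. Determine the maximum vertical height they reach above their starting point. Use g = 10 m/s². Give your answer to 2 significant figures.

h = 39 m

Setting KE at the bottom equal to PE gained: ½mv² = mgh
h = v²/(2g) = 28²/(2 × 10) = 39.20 m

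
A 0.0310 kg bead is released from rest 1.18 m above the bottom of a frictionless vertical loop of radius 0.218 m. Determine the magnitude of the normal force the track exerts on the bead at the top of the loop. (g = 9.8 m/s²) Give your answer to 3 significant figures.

Energy from release to top (height 2r): mgh = ½mv_top² + mg(2r)
v_top² = 2g(h − 2r) = 2(9.8)(1.18 − 0.4360) = 14.582 m²/s²
At the top, both N and weight point toward the centre: N + mg = mv_top²/r
N = m(v_top²/r − g) = 0.0310(14.582/0.218 − 9.8) = 1.770 N

N = 1.77 N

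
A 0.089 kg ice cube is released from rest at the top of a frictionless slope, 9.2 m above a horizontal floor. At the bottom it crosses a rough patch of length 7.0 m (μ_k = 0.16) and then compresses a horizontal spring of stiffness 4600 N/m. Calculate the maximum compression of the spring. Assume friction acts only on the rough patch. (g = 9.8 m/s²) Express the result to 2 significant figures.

Initial energy: E₁ = mgh = (0.089)(9.8)(9.2) = 8.0242 J
Friction removes W_f = μ_k mg d = (0.16)(0.089)(9.8)(7.0) = 0.9769 J
Energy reaching the spring: E = 8.0242 − 0.9769 = 7.0474 J
At max compression ½kx² = E ⇒ x = √(2E/k) = √(2 × 7.0474/4600) = 0.05535 m

x = 0.055 m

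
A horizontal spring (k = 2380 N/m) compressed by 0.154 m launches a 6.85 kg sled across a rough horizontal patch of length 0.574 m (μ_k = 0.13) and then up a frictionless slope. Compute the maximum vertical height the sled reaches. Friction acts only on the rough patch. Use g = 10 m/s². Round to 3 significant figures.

Spring energy: E₀ = ½kx² = ½(2380)(0.154)² = 28.222 J
Friction: W_f = μ_k mg d = (0.13)(6.85)(10)(0.574) = 5.111 J
Energy at base of ramp: E = 28.222 − 5.111 = 23.111 J
At max height all remaining energy is PE: mgh = E ⇒ h = E/(mg) = 23.111/(6.85 × 10) = 0.3374 m

h = 0.337 m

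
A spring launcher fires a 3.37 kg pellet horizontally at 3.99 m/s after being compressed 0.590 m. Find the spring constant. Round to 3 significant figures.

k = 154 N/m

½kx² = ½mv²
k = mv²/x² = (3.37)(3.99)²/(0.590)² = 154.1 N/m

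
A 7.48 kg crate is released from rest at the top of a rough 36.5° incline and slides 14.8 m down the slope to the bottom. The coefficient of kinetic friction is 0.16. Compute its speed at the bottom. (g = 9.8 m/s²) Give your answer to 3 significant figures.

v = 11.6 m/s

Energy: mgh = ½mv² + W_f, with h = L sinθ and W_f = μ_k (mg cosθ) L
mgh = mgL sinθ = (7.48)(9.8)(14.8)sin36.5° = 645.32 J
W_f = μ_k mg cosθ · L = (0.16)(7.48)(9.8)cos36.5°·14.8 = 139.5 J
½mv² = 645.32 − 139.5 = 505.79 J
v = √(2 × 505.79/7.48) = 11.63 m/s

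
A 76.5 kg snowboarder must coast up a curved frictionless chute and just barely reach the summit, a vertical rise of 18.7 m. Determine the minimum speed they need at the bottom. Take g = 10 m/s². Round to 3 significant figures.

v = 19.3 m/s

At the top they are momentarily at rest, so all KE converts to PE: ½mv² = mgh
v = √(2gh) = √(2 × 10 × 18.7) = 19.34 m/s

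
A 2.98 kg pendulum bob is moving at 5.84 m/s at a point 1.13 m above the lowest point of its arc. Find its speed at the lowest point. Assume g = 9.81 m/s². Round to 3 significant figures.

Equating total energy at the two states: ½mv₀² + mgh = ½mv²
v² = v₀² + 2gh = (5.84)² + 2(9.81)(1.13) = 56.276
v = √56.276 = 7.502 m/s

v = 7.50 m/s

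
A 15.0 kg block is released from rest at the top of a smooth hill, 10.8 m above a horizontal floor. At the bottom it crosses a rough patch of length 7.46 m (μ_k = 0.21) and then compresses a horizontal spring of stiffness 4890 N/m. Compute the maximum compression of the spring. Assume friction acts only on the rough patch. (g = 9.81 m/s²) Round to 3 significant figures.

x = 0.745 m

Initial energy: E₁ = mgh = (15.0)(9.81)(10.8) = 1589.2 J
Friction removes W_f = μ_k mg d = (0.21)(15.0)(9.81)(7.46) = 230.5 J
Energy reaching the spring: E = 1589.2 − 230.5 = 1358.7 J
At max compression ½kx² = E ⇒ x = √(2E/k) = √(2 × 1358.7/4890) = 0.7455 m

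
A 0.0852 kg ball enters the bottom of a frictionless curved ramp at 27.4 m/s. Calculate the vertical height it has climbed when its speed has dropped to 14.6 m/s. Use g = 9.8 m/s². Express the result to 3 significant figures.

h = 27.4 m

Energy balance between the two points: ½mv₁² = ½mv₂² + mgh
h = (v₁² − v₂²)/(2g) = (27.4² − 14.6²)/(2 × 9.8) = 27.43 m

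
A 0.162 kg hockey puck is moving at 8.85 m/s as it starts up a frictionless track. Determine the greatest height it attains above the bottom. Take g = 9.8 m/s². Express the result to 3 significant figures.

h = 4.00 m

By energy conservation, ½mv² = mgh
h = v²/(2g) = 8.85²/(2 × 9.8) = 3.996 m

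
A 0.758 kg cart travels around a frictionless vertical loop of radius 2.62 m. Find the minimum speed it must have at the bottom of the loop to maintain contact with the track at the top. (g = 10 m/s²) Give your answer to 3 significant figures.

At the top: mg = mv_top²/r ⇒ v_top² = gr = 26.20 m²/s²
Energy from bottom to top (height 2r): ½mv_bot² = ½mv_top² + mg(2r)
v_bot² = gr + 4gr = 5gr = 131.0
v_bot = √(5gr) = 11.45 m/s

v = 11.4 m/s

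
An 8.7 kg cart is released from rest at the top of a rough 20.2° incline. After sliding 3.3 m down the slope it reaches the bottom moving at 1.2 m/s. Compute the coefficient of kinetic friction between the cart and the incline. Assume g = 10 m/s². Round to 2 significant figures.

μ_k = 0.34

mgh = ½mv² + μ_k (mg cosθ) L, with h = L sinθ
mgL sinθ = 99.135 J; ½mv² = 6.2640 J
W_f = 99.135 − 6.2640 = 92.87 J
μ_k = W_f/(mg cosθ · L) = 92.87/(81.65 × 3.3) = 0.3447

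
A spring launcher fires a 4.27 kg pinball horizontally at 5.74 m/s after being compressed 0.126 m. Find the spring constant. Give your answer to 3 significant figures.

k = 8860 N/m

Spring PE at full compression equals KE at release: ½kx² = ½mv²
k = mv²/x² = (4.27)(5.74)²/(0.126)² = 8862 N/m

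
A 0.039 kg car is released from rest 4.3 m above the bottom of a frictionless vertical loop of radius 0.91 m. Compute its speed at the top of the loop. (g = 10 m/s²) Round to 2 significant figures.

Energy conservation: mgh = ½mv_top² + mg(2r)
v_top² = 2g(h − 2r) = 2(10)(4.3 − 1.820) = 49.60
v_top = 7.043 m/s

v = 7.0 m/s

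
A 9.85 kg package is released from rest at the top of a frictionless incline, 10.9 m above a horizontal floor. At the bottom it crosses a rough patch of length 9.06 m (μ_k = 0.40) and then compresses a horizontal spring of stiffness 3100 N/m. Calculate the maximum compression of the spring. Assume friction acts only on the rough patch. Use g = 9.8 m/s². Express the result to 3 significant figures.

Initial energy: E₁ = mgh = (9.85)(9.8)(10.9) = 1052.2 J
Friction removes W_f = μ_k mg d = (0.40)(9.85)(9.8)(9.06) = 349.8 J
Energy reaching the spring: E = 1052.2 − 349.8 = 702.35 J
At max compression ½kx² = E ⇒ x = √(2E/k) = √(2 × 702.35/3100) = 0.6731 m

x = 0.673 m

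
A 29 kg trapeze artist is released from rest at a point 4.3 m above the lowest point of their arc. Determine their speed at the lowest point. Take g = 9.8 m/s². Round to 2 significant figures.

By conservation of mechanical energy, mgh = ½mv²
v = √(2gh) = √(2 × 9.8 × 4.3) = √84.280 = 9.180 m/s

v = 9.2 m/s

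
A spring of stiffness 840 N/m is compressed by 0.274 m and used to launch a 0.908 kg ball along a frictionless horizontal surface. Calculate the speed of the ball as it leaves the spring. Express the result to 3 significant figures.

Spring PE converts entirely to kinetic energy: ½kx² = ½mv²
v = x√(k/m) = 0.274 × √(840/0.908) = 8.334 m/s

v = 8.33 m/s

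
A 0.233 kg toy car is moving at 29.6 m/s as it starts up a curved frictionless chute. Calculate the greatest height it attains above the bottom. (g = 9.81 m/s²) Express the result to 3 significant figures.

By energy conservation, ½mv² = mgh
h = v²/(2g) = 29.6²/(2 × 9.81) = 44.66 m

h = 44.7 m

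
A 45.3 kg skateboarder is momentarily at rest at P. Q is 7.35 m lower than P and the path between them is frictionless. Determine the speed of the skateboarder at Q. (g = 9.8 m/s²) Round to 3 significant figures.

v = 12.0 m/s

Energy conservation between the two points: mgh = ½mv²
v = √(2gh) = √(2 × 9.8 × 7.35) = √144.06 = 12.00 m/s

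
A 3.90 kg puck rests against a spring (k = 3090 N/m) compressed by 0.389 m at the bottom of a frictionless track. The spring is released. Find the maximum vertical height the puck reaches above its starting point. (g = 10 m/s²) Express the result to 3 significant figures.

Energy conservation from release to the highest point: ½kx² = mgh
h = kx²/(2mg) = (3090)(0.389)²/(2 × 3.90 × 10) = 5.995 m

h = 5.99 m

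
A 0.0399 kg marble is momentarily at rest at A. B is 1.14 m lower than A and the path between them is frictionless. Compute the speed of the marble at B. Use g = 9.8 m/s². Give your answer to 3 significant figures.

v = 4.73 m/s

Equating total energy at the two states: mgh = ½mv²
v = √(2gh) = √(2 × 9.8 × 1.14) = √22.344 = 4.727 m/s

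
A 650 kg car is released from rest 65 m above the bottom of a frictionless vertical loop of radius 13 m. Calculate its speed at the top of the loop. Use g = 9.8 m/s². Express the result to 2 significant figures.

Energy conservation: mgh = ½mv_top² + mg(2r)
v_top² = 2g(h − 2r) = 2(9.8)(65 − 26.00) = 764.4
v_top = 27.65 m/s

v = 28 m/s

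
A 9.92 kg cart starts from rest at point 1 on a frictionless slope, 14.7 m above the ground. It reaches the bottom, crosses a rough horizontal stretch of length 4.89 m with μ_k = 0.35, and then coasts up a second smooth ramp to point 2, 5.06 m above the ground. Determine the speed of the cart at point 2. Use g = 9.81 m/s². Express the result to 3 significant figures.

Energy at 1: mgh₁ = (9.92)(9.81)(14.7) = 1430.5 J
Friction loss: W_f = μ_k mg d = 166.6 J
At 2: ½mv² + mgh₂ = mgh₁ − W_f
½mv² = 1430.5 − 166.6 − 492.41 = 771.56 J
v = √(2 × 771.56/9.92) = 12.47 m/s

v = 12.5 m/s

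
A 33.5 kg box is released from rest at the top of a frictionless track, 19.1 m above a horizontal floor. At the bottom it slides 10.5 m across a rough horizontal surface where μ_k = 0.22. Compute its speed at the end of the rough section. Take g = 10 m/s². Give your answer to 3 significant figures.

Applying the work–energy principle:
mgh = ½mv² + μ_k m g d
W_f = μ_k mg d = (0.22)(33.5)(10)(10.5) = 773.9 J
½mv² = mgh − W_f = 6398.5 − 773.9 = 5624.6 J
v = √(2 × 5624.6/33.5) = 18.32 m/s

v = 18.3 m/s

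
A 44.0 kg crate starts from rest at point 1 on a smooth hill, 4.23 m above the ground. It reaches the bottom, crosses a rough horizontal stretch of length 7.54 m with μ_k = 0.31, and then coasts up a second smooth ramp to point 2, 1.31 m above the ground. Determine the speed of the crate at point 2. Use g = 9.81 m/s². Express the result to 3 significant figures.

v = 3.38 m/s

Energy at 1: mgh₁ = (44.0)(9.81)(4.23) = 1825.8 J
Friction loss: W_f = μ_k mg d = 1009 J
At 2: ½mv² + mgh₂ = mgh₁ − W_f
½mv² = 1825.8 − 1009 − 565.45 = 251.47 J
v = √(2 × 251.47/44.0) = 3.381 m/s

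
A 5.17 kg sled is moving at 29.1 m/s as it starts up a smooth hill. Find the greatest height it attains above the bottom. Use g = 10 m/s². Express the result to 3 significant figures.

h = 42.3 m

Setting KE at the bottom equal to PE gained: ½mv² = mgh
h = v²/(2g) = 29.1²/(2 × 10) = 42.34 m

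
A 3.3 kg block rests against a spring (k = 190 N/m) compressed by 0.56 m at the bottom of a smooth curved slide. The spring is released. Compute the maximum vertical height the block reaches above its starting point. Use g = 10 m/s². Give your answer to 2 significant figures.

All spring PE becomes gravitational PE at the highest point: ½kx² = mgh
h = kx²/(2mg) = (190)(0.56)²/(2 × 3.3 × 10) = 0.9028 m

h = 0.90 m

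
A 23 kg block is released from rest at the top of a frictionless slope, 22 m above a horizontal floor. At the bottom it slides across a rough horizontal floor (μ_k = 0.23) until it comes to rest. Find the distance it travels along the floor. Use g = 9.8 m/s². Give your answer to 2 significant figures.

d = 96 m

Applying the work–energy principle:
At rest all PE has been dissipated by friction: mgh = μ_k m g d
d = h/μ_k = 22/0.23 = 95.65 m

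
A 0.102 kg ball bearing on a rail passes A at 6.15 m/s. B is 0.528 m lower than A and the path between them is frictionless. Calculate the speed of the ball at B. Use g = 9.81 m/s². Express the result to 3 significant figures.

v = 6.94 m/s

By conservation of mechanical energy, ½mv₀² + mgh = ½mv²
The mass cancels from both sides.
v² = v₀² + 2gh = (6.15)² + 2(9.81)(0.528) = 48.182
v = √48.182 = 6.941 m/s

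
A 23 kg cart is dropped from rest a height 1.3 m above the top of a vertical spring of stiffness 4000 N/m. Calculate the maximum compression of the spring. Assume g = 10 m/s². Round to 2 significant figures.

x = 0.45 m

Measuring PE from the top of the relaxed spring, at max compression the cart has dropped H + x with zero KE, so:
mg(H + x) = ½kx²
½(4000)x² − (23)(10)x − (23)(10)(1.3) = 0
2000x² − 230.0x − 299.0 = 0
x = [230.0 + √(52900 + 2.3920e+06)]/(2 × 2000) = 0.4484 m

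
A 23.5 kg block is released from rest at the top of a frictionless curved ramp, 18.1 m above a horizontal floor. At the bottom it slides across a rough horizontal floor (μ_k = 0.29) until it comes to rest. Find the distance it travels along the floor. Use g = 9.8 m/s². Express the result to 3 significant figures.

Applying the work–energy principle:
At rest all PE has been dissipated by friction: mgh = μ_k m g d
d = h/μ_k = 18.1/0.29 = 62.41 m

d = 62.4 m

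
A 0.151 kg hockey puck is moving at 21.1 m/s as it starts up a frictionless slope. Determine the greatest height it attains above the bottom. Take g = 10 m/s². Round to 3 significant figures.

Setting KE at the bottom equal to PE gained: ½mv² = mgh
h = v²/(2g) = 21.1²/(2 × 10) = 22.26 m

h = 22.3 m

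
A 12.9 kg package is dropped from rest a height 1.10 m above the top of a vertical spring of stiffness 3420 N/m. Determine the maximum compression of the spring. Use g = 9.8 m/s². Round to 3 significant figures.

x = 0.325 m

Measuring PE from the top of the relaxed spring, at max compression the package has dropped H + x with zero KE, so:
mg(H + x) = ½kx²
½(3420)x² − (12.9)(9.8)x − (12.9)(9.8)(1.10) = 0
1710x² − 126.4x − 139.1 = 0
x = [126.4 + √(15982 + 951184)]/(2 × 1710) = 0.3245 m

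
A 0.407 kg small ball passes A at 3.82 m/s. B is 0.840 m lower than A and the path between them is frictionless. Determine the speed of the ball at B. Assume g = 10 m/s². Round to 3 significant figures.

v = 5.60 m/s

Mechanical energy is conserved (no friction): ½mv₀² + mgh = ½mv²
v² = v₀² + 2gh = (3.82)² + 2(10)(0.840) = 31.392
v = √31.392 = 5.603 m/s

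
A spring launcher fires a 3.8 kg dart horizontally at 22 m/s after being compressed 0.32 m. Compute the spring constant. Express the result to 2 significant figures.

Spring PE at full compression equals KE at release: ½kx² = ½mv²
k = mv²/x² = (3.8)(22)²/(0.32)² = 17961 N/m

k = 18000 N/m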